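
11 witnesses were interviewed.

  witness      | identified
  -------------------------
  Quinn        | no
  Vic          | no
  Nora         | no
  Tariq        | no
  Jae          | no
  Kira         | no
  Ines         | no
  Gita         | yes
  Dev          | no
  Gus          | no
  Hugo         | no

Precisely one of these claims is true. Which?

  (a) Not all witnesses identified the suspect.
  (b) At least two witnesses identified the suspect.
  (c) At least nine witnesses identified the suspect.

(a)

|A| = 11, |A ∩ B| = 1, |A ∖ B| = 10.
(a) requires A ⊄ B (|A ∖ B| ≥ 1): true.
(b) requires |A ∩ B| ≥ 2: false.
(c) requires |A ∩ B| ≥ 9: false.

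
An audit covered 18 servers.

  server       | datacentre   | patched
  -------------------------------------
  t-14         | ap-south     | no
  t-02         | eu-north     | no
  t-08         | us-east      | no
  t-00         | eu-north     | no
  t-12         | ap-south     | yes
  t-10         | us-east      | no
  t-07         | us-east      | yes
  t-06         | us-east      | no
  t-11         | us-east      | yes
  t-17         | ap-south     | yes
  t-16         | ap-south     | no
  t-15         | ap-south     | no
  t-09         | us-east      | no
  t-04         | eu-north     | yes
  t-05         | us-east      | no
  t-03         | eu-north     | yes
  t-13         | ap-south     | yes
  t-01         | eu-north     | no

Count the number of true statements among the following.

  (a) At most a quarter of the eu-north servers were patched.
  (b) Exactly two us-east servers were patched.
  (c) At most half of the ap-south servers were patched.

2

(a) eu-north: |A| = 5, |A ∩ B| = 2; needs |A ∩ B| / |A| ≤ 1/4 — false.
(b) us-east: |A| = 7, |A ∩ B| = 2; needs |A ∩ B| = 2 — true.
(c) ap-south: |A| = 6, |A ∩ B| = 3; needs |A ∩ B| ≤ |A ∖ B| — true.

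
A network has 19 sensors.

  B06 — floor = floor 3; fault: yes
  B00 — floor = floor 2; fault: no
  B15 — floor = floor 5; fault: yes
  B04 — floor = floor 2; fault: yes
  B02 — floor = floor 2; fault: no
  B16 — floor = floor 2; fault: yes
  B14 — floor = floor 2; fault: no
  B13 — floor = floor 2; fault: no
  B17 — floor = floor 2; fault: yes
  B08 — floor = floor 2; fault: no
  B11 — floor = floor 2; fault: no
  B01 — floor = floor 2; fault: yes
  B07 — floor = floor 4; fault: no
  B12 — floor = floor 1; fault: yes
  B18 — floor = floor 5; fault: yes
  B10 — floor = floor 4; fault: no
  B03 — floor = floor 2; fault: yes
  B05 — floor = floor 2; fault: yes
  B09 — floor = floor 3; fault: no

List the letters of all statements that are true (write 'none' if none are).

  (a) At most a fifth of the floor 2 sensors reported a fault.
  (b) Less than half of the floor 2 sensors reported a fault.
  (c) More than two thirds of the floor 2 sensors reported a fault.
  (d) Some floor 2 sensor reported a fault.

|A| = 12, |A ∩ B| = 6, |A ∖ B| = 6.
(a) |A ∩ B| / |A| ≤ 1/5: fails.
(b) |A ∩ B| < |A ∖ B|: fails.
(c) |A ∩ B| / |A| > 2/3: fails.
(d) A ∩ B ≠ ∅ (|A ∩ B| ≥ 1): holds.

(d)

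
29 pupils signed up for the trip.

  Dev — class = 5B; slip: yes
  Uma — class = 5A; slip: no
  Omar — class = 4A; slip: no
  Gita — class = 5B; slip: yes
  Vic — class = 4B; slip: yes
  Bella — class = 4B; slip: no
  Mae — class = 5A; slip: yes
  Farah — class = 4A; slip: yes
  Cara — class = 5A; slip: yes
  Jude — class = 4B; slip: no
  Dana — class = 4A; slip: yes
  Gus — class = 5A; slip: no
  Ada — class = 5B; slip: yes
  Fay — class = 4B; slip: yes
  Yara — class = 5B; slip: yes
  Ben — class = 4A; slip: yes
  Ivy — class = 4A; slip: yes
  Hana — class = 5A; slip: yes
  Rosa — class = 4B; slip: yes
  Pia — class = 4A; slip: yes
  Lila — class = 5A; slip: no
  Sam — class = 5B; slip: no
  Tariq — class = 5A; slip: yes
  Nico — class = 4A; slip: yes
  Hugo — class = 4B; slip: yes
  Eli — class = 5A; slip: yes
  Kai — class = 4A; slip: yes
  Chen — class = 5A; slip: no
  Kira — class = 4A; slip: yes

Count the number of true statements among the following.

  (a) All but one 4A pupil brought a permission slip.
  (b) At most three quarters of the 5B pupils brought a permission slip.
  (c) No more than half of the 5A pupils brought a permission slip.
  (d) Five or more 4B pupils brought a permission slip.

1

(a) 4A: |A| = 9, |A ∩ B| = 8; needs |A ∖ B| = 1 — true.
(b) 5B: |A| = 5, |A ∩ B| = 4; needs |A ∩ B| / |A| ≤ 3/4 — false.
(c) 5A: |A| = 9, |A ∩ B| = 5; needs |A ∩ B| ≤ |A ∖ B| — false.
(d) 4B: |A| = 6, |A ∩ B| = 4; needs |A ∩ B| ≥ 5 — false.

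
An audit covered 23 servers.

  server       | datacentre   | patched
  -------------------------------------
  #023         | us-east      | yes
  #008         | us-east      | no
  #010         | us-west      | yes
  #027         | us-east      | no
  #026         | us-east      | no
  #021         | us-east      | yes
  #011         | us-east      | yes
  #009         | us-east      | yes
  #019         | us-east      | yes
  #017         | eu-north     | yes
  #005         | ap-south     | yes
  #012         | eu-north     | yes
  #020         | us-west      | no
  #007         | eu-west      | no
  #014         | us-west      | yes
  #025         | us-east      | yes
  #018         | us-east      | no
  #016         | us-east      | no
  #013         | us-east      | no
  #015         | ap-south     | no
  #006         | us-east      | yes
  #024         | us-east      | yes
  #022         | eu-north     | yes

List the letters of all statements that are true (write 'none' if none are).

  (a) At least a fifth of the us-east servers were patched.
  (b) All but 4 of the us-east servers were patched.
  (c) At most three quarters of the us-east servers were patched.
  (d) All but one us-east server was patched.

(a), (c)

|A| = 14, |A ∩ B| = 8, |A ∖ B| = 6.
(a) |A ∩ B| / |A| ≥ 1/5: holds.
(b) |A ∖ B| = 4: fails.
(c) |A ∩ B| / |A| ≤ 3/4: holds.
(d) |A ∖ B| = 1: fails.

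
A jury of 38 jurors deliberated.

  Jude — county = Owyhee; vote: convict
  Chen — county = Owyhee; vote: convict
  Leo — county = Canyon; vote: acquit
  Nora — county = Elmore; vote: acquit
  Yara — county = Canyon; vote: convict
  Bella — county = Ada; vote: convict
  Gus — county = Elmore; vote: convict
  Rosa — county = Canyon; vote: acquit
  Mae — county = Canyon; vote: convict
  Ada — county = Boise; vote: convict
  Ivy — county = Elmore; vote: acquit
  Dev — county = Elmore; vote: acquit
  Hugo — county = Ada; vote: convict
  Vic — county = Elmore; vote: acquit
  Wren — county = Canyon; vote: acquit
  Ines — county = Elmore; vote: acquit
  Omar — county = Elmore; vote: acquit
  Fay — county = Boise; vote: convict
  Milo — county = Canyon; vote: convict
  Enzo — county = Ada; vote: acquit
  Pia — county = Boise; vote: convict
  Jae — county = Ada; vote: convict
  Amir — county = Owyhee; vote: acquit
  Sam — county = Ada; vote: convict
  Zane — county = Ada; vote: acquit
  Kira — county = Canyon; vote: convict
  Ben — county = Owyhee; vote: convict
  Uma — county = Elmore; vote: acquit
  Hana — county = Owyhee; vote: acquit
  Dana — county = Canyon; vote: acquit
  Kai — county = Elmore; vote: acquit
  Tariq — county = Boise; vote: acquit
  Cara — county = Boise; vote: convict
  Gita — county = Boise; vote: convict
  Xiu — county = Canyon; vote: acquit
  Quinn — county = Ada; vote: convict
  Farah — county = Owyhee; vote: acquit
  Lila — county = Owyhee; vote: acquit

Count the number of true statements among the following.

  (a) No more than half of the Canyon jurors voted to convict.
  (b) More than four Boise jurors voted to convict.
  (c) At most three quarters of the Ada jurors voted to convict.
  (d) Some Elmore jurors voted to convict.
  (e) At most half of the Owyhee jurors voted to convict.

5

(a) Canyon: |A| = 9, |A ∩ B| = 4; needs |A ∩ B| ≤ |A ∖ B| — true.
(b) Boise: |A| = 6, |A ∩ B| = 5; needs |A ∩ B| > 4 — true.
(c) Ada: |A| = 7, |A ∩ B| = 5; needs |A ∩ B| / |A| ≤ 3/4 — true.
(d) Elmore: |A| = 9, |A ∩ B| = 1; needs A ∩ B ≠ ∅ (|A ∩ B| ≥ 1) — true.
(e) Owyhee: |A| = 7, |A ∩ B| = 3; needs |A ∩ B| ≤ |A ∖ B| — true.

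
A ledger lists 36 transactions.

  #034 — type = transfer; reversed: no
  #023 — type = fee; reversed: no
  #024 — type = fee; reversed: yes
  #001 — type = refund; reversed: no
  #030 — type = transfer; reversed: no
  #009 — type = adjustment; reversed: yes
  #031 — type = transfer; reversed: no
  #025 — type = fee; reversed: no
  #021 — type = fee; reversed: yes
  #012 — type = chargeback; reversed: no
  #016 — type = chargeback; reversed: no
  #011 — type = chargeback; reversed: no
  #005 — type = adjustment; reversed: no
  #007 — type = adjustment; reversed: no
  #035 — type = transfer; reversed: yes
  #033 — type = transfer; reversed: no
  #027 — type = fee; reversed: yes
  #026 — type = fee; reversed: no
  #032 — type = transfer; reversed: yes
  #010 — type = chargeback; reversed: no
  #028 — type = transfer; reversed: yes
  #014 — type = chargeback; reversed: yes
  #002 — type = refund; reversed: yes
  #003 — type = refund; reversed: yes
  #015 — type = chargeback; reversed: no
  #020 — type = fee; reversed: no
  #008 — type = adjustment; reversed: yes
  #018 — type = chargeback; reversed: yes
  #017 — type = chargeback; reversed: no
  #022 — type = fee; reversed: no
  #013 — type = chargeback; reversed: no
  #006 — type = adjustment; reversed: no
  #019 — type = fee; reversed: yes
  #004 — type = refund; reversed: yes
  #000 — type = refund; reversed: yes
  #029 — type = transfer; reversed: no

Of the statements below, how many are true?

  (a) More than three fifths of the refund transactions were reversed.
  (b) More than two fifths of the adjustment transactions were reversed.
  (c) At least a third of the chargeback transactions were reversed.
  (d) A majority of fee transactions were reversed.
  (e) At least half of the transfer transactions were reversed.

(a) refund: |A| = 5, |A ∩ B| = 4; needs |A ∩ B| / |A| > 3/5 — true.
(b) adjustment: |A| = 5, |A ∩ B| = 2; needs |A ∩ B| / |A| > 2/5 — false.
(c) chargeback: |A| = 9, |A ∩ B| = 2; needs |A ∩ B| / |A| ≥ 1/3 — false.
(d) fee: |A| = 9, |A ∩ B| = 4; needs |A ∩ B| > |A ∖ B| — false.
(e) transfer: |A| = 8, |A ∩ B| = 3; needs |A ∩ B| ≥ |A ∖ B| — false.

1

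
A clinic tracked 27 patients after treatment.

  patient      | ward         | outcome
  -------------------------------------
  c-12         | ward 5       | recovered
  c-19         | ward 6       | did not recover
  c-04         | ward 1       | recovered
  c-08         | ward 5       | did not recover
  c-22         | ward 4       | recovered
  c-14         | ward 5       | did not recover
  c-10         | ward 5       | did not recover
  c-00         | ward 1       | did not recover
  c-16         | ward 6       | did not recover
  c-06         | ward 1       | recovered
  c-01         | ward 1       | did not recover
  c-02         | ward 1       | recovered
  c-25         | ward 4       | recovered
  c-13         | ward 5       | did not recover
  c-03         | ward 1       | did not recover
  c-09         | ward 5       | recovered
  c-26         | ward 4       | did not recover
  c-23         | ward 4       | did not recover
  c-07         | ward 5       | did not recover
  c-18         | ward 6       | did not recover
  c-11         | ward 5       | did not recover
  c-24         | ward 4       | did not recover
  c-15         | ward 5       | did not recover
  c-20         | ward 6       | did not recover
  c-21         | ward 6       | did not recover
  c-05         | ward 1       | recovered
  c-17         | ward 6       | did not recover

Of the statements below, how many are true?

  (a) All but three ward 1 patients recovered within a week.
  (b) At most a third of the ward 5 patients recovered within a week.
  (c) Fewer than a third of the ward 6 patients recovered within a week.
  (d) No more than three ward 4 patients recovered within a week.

4

(a) ward 1: |A| = 7, |A ∩ B| = 4; needs |A ∖ B| = 3 — true.
(b) ward 5: |A| = 9, |A ∩ B| = 2; needs |A ∩ B| / |A| ≤ 1/3 — true.
(c) ward 6: |A| = 6, |A ∩ B| = 0; needs |A ∩ B| / |A| < 1/3 — true.
(d) ward 4: |A| = 5, |A ∩ B| = 2; needs |A ∩ B| ≤ 3 — true.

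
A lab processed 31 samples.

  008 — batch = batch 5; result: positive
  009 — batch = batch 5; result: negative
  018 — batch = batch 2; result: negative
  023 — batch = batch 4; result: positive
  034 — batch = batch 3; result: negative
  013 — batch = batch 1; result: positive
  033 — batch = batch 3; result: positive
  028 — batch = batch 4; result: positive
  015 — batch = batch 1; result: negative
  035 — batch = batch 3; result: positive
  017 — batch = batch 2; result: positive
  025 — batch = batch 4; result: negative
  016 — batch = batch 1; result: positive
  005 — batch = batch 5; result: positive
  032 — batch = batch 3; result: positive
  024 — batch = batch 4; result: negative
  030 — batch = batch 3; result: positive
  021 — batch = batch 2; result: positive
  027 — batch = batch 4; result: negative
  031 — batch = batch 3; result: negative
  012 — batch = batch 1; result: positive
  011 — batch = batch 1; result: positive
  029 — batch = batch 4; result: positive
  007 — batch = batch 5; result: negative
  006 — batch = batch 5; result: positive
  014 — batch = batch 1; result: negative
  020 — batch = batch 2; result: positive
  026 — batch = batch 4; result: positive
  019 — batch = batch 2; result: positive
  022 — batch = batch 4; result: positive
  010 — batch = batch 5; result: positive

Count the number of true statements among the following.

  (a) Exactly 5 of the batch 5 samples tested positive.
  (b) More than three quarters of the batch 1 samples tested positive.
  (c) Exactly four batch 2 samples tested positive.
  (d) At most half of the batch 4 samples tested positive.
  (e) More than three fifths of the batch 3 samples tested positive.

(a) batch 5: |A| = 6, |A ∩ B| = 4; needs |A ∩ B| = 5 — false.
(b) batch 1: |A| = 6, |A ∩ B| = 4; needs |A ∩ B| / |A| > 3/4 — false.
(c) batch 2: |A| = 5, |A ∩ B| = 4; needs |A ∩ B| = 4 — true.
(d) batch 4: |A| = 8, |A ∩ B| = 5; needs |A ∩ B| ≤ |A ∖ B| — false.
(e) batch 3: |A| = 6, |A ∩ B| = 4; needs |A ∩ B| / |A| > 3/5 — true.

2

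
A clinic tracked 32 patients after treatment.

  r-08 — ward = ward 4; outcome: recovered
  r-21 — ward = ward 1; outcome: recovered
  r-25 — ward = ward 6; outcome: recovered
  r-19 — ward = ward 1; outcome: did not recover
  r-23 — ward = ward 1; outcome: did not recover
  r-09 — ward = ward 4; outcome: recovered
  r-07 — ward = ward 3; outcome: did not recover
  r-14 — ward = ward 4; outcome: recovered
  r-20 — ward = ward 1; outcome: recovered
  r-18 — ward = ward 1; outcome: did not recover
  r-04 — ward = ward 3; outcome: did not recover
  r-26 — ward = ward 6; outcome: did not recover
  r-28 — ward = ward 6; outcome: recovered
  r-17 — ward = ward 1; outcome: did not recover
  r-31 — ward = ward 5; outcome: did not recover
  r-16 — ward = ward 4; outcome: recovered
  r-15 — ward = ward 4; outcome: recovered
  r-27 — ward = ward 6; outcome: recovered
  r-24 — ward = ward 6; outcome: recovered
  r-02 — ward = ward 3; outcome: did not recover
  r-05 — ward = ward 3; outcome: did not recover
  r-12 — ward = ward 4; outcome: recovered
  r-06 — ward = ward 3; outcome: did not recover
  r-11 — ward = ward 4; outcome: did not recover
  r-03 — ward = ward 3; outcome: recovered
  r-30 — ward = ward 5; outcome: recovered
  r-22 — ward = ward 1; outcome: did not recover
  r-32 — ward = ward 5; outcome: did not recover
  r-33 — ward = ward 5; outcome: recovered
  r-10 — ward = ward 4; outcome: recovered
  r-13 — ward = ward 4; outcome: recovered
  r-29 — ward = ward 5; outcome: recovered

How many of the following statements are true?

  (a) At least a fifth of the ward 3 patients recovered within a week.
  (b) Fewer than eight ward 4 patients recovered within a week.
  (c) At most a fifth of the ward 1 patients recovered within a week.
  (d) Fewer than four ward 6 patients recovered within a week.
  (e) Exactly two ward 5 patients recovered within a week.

(a) ward 3: |A| = 6, |A ∩ B| = 1; needs |A ∩ B| / |A| ≥ 1/5 — false.
(b) ward 4: |A| = 9, |A ∩ B| = 8; needs |A ∩ B| < 8 — false.
(c) ward 1: |A| = 7, |A ∩ B| = 2; needs |A ∩ B| / |A| ≤ 1/5 — false.
(d) ward 6: |A| = 5, |A ∩ B| = 4; needs |A ∩ B| < 4 — false.
(e) ward 5: |A| = 5, |A ∩ B| = 3; needs |A ∩ B| = 2 — false.

0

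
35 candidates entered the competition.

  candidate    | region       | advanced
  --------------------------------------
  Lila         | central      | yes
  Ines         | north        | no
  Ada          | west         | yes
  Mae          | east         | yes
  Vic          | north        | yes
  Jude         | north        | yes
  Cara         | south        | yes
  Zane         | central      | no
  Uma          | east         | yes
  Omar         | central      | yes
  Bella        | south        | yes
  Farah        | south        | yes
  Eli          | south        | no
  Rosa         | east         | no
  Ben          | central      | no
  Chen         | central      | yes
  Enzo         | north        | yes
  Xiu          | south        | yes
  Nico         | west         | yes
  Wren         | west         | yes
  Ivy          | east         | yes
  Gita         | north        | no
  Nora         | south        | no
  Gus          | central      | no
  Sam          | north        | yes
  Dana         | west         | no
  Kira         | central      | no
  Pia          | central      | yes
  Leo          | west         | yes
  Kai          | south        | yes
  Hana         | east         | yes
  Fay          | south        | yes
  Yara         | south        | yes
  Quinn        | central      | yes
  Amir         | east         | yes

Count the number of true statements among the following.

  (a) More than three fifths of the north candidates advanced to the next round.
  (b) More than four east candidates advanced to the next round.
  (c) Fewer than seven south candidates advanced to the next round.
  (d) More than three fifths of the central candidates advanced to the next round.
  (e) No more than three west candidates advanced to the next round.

(a) north: |A| = 6, |A ∩ B| = 4; needs |A ∩ B| / |A| > 3/5 — true.
(b) east: |A| = 6, |A ∩ B| = 5; needs |A ∩ B| > 4 — true.
(c) south: |A| = 9, |A ∩ B| = 7; needs |A ∩ B| < 7 — false.
(d) central: |A| = 9, |A ∩ B| = 5; needs |A ∩ B| / |A| > 3/5 — false.
(e) west: |A| = 5, |A ∩ B| = 4; needs |A ∩ B| ≤ 3 — false.

2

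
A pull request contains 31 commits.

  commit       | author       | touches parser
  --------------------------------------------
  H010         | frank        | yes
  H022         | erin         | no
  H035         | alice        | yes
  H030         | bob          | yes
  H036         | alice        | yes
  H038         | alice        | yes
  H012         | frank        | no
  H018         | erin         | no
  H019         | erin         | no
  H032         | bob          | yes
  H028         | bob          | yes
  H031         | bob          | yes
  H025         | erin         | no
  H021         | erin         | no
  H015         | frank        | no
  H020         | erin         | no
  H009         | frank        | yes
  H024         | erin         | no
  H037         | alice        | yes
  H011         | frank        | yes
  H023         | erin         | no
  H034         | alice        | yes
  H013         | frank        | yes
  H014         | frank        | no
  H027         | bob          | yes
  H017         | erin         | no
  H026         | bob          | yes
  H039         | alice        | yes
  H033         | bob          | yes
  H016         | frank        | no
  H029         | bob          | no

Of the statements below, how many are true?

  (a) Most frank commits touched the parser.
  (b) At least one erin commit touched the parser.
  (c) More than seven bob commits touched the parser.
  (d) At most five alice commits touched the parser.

(a) frank: |A| = 8, |A ∩ B| = 4; needs |A ∩ B| > |A ∖ B| — false.
(b) erin: |A| = 9, |A ∩ B| = 0; needs A ∩ B ≠ ∅ (|A ∩ B| ≥ 1) — false.
(c) bob: |A| = 8, |A ∩ B| = 7; needs |A ∩ B| > 7 — false.
(d) alice: |A| = 6, |A ∩ B| = 6; needs |A ∩ B| ≤ 5 — false.

0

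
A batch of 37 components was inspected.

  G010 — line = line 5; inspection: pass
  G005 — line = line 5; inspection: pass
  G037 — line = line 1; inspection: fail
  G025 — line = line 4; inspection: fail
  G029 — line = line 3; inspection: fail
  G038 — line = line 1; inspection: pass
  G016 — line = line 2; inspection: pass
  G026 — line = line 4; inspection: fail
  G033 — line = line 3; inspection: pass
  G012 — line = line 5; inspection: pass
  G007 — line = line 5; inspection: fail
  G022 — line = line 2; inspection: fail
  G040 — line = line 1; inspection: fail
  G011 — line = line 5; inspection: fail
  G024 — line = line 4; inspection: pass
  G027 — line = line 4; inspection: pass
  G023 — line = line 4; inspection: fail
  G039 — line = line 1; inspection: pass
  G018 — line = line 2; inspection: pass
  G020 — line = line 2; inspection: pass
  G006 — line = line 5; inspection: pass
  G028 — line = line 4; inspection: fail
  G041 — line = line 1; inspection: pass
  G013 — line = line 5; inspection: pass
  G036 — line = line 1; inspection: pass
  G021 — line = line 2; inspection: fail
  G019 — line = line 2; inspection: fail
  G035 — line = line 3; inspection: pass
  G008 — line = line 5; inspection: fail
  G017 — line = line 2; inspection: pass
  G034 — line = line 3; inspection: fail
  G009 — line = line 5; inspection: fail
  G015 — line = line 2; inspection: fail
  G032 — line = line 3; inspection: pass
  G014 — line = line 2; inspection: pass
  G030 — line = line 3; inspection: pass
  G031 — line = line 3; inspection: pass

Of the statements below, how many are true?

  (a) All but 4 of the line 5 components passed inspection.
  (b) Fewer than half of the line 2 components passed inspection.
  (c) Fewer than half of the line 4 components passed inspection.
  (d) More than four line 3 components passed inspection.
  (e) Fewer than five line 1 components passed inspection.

(a) line 5: |A| = 9, |A ∩ B| = 5; needs |A ∖ B| = 4 — true.
(b) line 2: |A| = 9, |A ∩ B| = 5; needs |A ∩ B| < |A ∖ B| — false.
(c) line 4: |A| = 6, |A ∩ B| = 2; needs |A ∩ B| < |A ∖ B| — true.
(d) line 3: |A| = 7, |A ∩ B| = 5; needs |A ∩ B| > 4 — true.
(e) line 1: |A| = 6, |A ∩ B| = 4; needs |A ∩ B| < 5 — true.

4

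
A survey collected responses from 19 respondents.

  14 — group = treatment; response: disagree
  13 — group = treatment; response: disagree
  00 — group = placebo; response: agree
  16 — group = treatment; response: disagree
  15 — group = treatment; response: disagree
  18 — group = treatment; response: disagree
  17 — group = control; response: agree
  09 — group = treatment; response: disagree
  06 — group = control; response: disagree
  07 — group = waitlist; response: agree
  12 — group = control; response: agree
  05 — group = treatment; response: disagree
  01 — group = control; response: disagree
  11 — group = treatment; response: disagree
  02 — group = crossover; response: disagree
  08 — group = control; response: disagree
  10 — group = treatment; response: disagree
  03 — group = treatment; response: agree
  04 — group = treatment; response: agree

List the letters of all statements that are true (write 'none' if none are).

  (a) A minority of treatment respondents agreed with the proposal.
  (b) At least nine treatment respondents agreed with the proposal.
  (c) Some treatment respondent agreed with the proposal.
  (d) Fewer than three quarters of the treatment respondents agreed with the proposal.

(a), (c), (d)

|A| = 11, |A ∩ B| = 2, |A ∖ B| = 9.
(a) |A ∩ B| < |A ∖ B|: holds.
(b) |A ∩ B| ≥ 9: fails.
(c) A ∩ B ≠ ∅ (|A ∩ B| ≥ 1): holds.
(d) |A ∩ B| / |A| < 3/4: holds.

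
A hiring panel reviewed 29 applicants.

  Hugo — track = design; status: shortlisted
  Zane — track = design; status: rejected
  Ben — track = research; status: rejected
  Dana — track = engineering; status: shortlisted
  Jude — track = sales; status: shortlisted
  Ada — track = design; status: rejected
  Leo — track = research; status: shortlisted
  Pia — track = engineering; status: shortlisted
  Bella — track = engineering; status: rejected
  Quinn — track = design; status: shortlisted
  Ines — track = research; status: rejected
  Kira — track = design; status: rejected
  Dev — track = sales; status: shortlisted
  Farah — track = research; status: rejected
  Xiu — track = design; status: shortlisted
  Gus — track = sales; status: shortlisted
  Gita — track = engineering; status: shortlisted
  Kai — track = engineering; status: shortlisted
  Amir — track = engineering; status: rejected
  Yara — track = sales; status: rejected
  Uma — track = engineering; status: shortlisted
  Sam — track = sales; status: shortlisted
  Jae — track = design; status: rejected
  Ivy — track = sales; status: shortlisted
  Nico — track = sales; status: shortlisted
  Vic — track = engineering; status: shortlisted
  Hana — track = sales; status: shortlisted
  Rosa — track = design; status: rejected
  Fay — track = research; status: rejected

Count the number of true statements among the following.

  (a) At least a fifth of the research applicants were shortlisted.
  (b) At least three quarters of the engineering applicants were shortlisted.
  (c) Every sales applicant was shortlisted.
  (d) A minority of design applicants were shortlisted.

3

(a) research: |A| = 5, |A ∩ B| = 1; needs |A ∩ B| / |A| ≥ 1/5 — true.
(b) engineering: |A| = 8, |A ∩ B| = 6; needs |A ∩ B| / |A| ≥ 3/4 — true.
(c) sales: |A| = 8, |A ∩ B| = 7; needs A ⊆ B, i.e. every element of A is in B (|A ∖ B| = 0) — false.
(d) design: |A| = 8, |A ∩ B| = 3; needs |A ∩ B| < |A ∖ B| — true.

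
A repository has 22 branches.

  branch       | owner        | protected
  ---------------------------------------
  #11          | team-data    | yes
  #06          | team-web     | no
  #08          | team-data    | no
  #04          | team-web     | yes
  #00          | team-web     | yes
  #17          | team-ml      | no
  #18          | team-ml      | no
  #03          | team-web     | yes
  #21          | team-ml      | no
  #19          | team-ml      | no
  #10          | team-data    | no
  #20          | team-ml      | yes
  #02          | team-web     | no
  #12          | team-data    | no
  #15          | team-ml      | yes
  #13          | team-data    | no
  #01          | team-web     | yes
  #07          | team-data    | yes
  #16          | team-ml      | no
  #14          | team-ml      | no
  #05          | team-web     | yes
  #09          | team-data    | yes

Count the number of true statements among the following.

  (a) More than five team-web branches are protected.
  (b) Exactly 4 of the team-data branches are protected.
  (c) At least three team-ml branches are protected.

(a) team-web: |A| = 7, |A ∩ B| = 5; needs |A ∩ B| > 5 — false.
(b) team-data: |A| = 7, |A ∩ B| = 3; needs |A ∩ B| = 4 — false.
(c) team-ml: |A| = 8, |A ∩ B| = 2; needs |A ∩ B| ≥ 3 — false.

0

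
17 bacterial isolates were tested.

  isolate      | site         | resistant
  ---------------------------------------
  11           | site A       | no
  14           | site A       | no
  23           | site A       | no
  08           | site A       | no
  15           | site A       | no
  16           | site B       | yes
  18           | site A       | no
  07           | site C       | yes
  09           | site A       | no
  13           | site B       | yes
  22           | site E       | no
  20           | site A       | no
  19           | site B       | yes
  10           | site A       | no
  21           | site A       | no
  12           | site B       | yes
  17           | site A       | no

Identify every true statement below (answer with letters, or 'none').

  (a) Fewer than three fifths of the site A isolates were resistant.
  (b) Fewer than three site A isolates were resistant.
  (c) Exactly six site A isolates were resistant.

|A| = 11, |A ∩ B| = 0, |A ∖ B| = 11.
(a) |A ∩ B| / |A| < 3/5: holds.
(b) |A ∩ B| < 3: holds.
(c) |A ∩ B| = 6: fails.

(a), (b)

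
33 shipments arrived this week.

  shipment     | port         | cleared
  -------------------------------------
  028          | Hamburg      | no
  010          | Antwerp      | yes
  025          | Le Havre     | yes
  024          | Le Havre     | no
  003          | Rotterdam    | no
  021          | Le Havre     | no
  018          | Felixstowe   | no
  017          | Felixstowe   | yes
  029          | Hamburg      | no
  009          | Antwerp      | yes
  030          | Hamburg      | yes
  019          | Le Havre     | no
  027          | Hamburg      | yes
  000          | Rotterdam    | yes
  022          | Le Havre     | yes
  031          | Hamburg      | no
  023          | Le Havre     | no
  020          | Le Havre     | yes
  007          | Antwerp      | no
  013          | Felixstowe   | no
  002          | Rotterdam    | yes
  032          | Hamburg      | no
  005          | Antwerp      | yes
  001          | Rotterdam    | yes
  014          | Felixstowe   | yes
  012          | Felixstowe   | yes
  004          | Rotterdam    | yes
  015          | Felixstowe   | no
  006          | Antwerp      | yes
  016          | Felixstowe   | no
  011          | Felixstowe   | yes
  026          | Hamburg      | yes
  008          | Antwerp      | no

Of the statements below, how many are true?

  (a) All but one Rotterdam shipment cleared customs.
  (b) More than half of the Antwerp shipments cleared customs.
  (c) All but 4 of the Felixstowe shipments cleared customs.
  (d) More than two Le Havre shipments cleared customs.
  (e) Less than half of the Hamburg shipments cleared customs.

(a) Rotterdam: |A| = 5, |A ∩ B| = 4; needs |A ∖ B| = 1 — true.
(b) Antwerp: |A| = 6, |A ∩ B| = 4; needs |A ∩ B| > |A ∖ B| — true.
(c) Felixstowe: |A| = 8, |A ∩ B| = 4; needs |A ∖ B| = 4 — true.
(d) Le Havre: |A| = 7, |A ∩ B| = 3; needs |A ∩ B| > 2 — true.
(e) Hamburg: |A| = 7, |A ∩ B| = 3; needs |A ∩ B| < |A ∖ B| — true.

5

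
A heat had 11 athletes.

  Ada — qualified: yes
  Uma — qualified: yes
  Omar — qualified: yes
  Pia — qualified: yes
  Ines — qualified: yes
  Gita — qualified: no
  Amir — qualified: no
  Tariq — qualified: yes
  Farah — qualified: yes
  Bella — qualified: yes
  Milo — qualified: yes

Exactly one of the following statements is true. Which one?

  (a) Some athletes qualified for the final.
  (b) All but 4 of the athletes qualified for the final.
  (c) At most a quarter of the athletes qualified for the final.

|A| = 11, |A ∩ B| = 9, |A ∖ B| = 2.
(a) requires A ∩ B ≠ ∅ (|A ∩ B| ≥ 1): true.
(b) requires |A ∖ B| = 4: false.
(c) requires |A ∩ B| / |A| ≤ 1/4: false.

(a)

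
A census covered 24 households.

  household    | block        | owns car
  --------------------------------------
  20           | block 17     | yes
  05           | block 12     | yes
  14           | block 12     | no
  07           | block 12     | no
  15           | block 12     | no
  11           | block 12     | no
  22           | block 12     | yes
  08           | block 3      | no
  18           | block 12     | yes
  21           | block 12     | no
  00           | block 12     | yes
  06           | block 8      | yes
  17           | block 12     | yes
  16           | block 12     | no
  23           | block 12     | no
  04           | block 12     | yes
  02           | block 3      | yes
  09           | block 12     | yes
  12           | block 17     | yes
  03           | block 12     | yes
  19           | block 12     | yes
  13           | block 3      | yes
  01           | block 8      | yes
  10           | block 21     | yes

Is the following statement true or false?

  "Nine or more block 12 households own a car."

True

Truth condition: |A ∩ B| ≥ 9.
|A| = 16, |A ∩ B| = 9, |A ∖ B| = 7.
|A ∩ B| = 9, so the statement is true.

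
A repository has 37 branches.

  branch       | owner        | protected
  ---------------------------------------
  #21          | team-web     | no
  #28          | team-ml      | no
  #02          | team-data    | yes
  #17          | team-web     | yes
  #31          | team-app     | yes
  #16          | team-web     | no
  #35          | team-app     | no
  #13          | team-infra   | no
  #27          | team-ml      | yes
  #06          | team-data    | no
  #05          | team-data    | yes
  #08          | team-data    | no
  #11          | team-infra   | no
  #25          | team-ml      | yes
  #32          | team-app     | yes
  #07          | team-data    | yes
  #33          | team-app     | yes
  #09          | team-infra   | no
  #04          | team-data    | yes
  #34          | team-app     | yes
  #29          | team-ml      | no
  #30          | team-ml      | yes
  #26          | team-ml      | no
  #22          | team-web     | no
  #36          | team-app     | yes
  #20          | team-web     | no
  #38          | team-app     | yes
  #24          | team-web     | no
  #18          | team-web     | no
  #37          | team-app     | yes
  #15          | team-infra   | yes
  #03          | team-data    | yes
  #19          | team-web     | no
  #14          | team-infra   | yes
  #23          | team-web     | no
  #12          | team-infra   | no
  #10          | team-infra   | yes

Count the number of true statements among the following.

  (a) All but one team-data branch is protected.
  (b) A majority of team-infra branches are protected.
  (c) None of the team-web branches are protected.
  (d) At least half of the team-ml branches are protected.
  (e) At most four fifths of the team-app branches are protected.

1

(a) team-data: |A| = 7, |A ∩ B| = 5; needs |A ∖ B| = 1 — false.
(b) team-infra: |A| = 7, |A ∩ B| = 3; needs |A ∩ B| > |A ∖ B| — false.
(c) team-web: |A| = 9, |A ∩ B| = 1; needs A ∩ B = ∅ (|A ∩ B| = 0) — false.
(d) team-ml: |A| = 6, |A ∩ B| = 3; needs |A ∩ B| ≥ |A ∖ B| — true.
(e) team-app: |A| = 8, |A ∩ B| = 7; needs |A ∩ B| / |A| ≤ 4/5 — false.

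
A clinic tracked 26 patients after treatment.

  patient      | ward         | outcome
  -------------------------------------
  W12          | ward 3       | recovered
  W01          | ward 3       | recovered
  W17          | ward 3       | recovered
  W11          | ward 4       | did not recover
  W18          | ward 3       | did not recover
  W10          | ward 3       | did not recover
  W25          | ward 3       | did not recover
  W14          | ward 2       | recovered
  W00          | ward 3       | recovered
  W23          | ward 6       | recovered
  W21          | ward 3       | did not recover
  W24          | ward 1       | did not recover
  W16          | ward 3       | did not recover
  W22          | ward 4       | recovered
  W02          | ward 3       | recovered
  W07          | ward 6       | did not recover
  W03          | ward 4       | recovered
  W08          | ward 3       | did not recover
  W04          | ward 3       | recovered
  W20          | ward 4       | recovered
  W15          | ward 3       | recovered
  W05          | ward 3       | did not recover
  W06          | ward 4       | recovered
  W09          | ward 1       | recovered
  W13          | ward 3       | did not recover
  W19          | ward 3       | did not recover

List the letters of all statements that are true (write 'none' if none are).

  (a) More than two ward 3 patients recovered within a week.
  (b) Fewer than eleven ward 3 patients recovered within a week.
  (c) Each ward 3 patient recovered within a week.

(a), (b)

|A| = 16, |A ∩ B| = 7, |A ∖ B| = 9.
(a) |A ∩ B| > 2: holds.
(b) |A ∩ B| < 11: holds.
(c) A ⊆ B, i.e. every element of A is in B (|A ∖ B| = 0): fails.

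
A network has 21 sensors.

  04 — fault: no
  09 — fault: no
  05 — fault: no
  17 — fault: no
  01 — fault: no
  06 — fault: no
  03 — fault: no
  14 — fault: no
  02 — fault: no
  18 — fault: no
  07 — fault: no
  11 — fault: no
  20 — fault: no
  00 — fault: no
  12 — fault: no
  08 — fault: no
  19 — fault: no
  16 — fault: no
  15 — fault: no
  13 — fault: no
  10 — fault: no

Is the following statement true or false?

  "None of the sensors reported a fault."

'None of the sensors reported a fault' holds iff A ∩ B = ∅ (|A ∩ B| = 0).
|A| = 21, |A ∩ B| = 0, |A ∖ B| = 21.
So the statement is true.

True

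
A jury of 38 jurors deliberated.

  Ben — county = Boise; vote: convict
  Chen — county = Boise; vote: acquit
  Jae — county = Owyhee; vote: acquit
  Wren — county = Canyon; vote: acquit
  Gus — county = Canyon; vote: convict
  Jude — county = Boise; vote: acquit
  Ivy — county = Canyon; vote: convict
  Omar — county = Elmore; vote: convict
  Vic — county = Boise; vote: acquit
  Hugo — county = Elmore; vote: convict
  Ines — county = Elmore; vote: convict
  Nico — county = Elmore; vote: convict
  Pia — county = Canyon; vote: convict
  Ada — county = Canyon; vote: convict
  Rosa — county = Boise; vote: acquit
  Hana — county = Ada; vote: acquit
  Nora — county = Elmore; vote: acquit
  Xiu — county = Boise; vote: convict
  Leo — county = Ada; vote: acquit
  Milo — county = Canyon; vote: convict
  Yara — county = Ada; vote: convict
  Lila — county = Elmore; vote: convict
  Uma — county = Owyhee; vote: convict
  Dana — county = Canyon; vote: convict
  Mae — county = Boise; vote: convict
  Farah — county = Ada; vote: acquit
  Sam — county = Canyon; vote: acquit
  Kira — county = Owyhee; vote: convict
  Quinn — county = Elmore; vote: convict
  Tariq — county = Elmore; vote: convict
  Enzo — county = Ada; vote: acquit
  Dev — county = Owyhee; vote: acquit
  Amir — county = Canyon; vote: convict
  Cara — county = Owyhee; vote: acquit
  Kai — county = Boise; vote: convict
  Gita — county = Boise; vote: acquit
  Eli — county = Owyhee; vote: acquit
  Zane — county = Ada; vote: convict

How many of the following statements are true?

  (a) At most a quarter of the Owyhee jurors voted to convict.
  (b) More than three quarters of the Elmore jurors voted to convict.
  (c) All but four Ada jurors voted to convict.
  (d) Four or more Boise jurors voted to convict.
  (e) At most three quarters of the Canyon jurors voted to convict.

(a) Owyhee: |A| = 6, |A ∩ B| = 2; needs |A ∩ B| / |A| ≤ 1/4 — false.
(b) Elmore: |A| = 8, |A ∩ B| = 7; needs |A ∩ B| / |A| > 3/4 — true.
(c) Ada: |A| = 6, |A ∩ B| = 2; needs |A ∖ B| = 4 — true.
(d) Boise: |A| = 9, |A ∩ B| = 4; needs |A ∩ B| ≥ 4 — true.
(e) Canyon: |A| = 9, |A ∩ B| = 7; needs |A ∩ B| / |A| ≤ 3/4 — false.

3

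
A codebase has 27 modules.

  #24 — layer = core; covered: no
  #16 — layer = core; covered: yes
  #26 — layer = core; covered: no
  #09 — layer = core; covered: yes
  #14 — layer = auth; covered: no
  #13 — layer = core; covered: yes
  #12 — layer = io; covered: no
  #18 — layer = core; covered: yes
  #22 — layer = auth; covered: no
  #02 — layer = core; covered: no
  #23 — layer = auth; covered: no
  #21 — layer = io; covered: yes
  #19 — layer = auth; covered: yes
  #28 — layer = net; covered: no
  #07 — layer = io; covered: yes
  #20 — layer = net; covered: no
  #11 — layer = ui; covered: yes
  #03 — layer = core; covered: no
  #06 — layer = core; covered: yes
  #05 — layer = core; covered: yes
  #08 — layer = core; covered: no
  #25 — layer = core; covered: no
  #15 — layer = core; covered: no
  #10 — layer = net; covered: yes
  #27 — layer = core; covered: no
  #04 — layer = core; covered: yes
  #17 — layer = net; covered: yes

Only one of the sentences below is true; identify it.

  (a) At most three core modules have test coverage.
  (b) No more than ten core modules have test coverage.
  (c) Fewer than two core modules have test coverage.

(b)

|A| = 15, |A ∩ B| = 7, |A ∖ B| = 8.
(a) requires |A ∩ B| ≤ 3: false.
(b) requires |A ∩ B| ≤ 10: true.
(c) requires |A ∩ B| < 2: false.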